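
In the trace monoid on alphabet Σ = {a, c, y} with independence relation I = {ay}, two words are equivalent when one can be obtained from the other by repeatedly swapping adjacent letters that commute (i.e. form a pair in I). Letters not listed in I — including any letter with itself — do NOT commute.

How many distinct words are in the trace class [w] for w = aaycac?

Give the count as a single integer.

3

0(a) covers ∅
1(a) covers 0:a
2(y) covers ∅
3(c) covers 1:a, 2:y
4(a) covers 3:c
5(c) covers 4:a
floor of heap: 0:a, 2:y
completions by unplaced set U, small U first (add the entries for U minus each lowest piece of U):
  |U|=1: {5}:1
  |U|=2: {4,5}:1
  |U|=3: {3,4,5}:1
  |U|=4: {1,3,4,5}:1  {2,3,4,5}:1
  start at 0(a): 2
  start at 2(y): 1
sum over floor = 3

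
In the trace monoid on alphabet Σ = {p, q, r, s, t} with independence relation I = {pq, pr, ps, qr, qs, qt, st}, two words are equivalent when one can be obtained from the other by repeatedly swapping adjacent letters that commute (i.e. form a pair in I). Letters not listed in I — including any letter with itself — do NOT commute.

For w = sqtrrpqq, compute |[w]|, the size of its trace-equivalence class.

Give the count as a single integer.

392

0(s) covers ∅
1(q) covers ∅
2(t) covers ∅
3(r) covers 0:s, 2:t
4(r) covers 3:r
5(p) covers 2:t
6(q) covers 1:q
7(q) covers 6:q
floor of heap: 0:s, 1:q, 2:t
completions by unplaced set U, small U first (add the entries for U minus each lowest piece of U):
  |U|=1: {4}:1  {5}:1  {7}:1
  |U|=2: {3,4}:1  {4,5}:2  {4,7}:2  {5,7}:2  {6,7}:1
  |U|=3: {0,3,4}:1  {1,6,7}:1  {3,4,5}:3  {3,4,7}:3  {4,5,7}:6  {4,6,7}:3  {5,6,7}:3
  |U|=4: {0,3,4,5}:4  {0,3,4,7}:4  {1,4,6,7}:4  {1,5,6,7}:4  {2,3,4,5}:3  {3,4,5,7}:12  {3,4,6,7}:6  {4,5,6,7}:12
  |U|=5: {0,2,3,4,5}:7  {0,3,4,5,7}:20  {0,3,4,6,7}:10  {1,3,4,6,7}:10  {1,4,5,6,7}:20  {2,3,4,5,7}:15  {3,4,5,6,7}:30
  |U|=6: {0,1,3,4,6,7}:20  {0,2,3,4,5,7}:42  {0,3,4,5,6,7}:60  {1,3,4,5,6,7}:60  {2,3,4,5,6,7}:45
  start at 0(s): 105
  start at 1(q): 147
  start at 2(t): 140
sum over floor = 392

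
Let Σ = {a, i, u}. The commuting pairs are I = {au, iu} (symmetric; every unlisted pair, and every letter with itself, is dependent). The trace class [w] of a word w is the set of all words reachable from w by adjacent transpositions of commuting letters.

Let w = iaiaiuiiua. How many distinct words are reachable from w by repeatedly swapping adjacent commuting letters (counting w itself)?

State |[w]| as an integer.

45

piece 0:i — minimal
piece 1:a rests on {0:i}
piece 2:i rests on {1:a}
piece 3:a rests on {2:i}
piece 4:i rests on {3:a}
piece 5:u — minimal
piece 6:i rests on {4:i}
piece 7:i rests on {6:i}
piece 8:u rests on {5:u}
piece 9:a rests on {7:i}
minimal pieces: {0:i, 5:u}
ways to finish when only these pieces remain (= sum over removing one remaining piece with nothing left below it):
  1 left: {8}→1  {9}→1
  2 left: {5,8}→1  {7,9}→1  {8,9}→2
  3 left: {5,8,9}→3  {6,7,9}→1  {7,8,9}→3
  4 left: {4,6,7,9}→1  {5,7,8,9}→6  {6,7,8,9}→4
  5 left: {3,4,6,7,9}→1  {4,6,7,8,9}→5  {5,6,7,8,9}→10
  6 left: {2,3,4,6,7,9}→1  {3,4,6,7,8,9}→6  {4,5,6,7,8,9}→15
  7 left: {1,2,3,4,6,7,9}→1  {2,3,4,6,7,8,9}→7  {3,4,5,6,7,8,9}→21
  8 left: {0,1,2,3,4,6,7,9}→1  {1,2,3,4,6,7,8,9}→8  {2,3,4,5,6,7,8,9}→28
  placing 0:i first → 36 extensions
  placing 5:u first → 9 extensions
total linear extensions = 45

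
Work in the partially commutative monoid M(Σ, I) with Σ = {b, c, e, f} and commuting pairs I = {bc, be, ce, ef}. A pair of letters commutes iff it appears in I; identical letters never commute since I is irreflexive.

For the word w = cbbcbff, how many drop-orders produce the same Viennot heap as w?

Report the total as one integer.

10

#0=c has no predecessor
#1=b has no predecessor
#2=b depends on [1:b]
#3=c depends on [0:c]
#4=b depends on [2:b]
#5=f depends on [3:c, 4:b]
#6=f depends on [5:f]
sources: [0:c, 1:b]
N(rest) = Σ N(rest − s) over sources s of rest; N(one piece) = 1:
  size 1 → [6]=1
  size 2 → [5,6]=1
  size 3 → [3,5,6]=1  [4,5,6]=1
  size 4 → [0,3,5,6]=1  [2,4,5,6]=1  [3,4,5,6]=2
  size 5 → [0,3,4,5,6]=3  [1,2,4,5,6]=1  [2,3,4,5,6]=3
  first=0(c) contributes 4
  first=1(b) contributes 6
|[w]| = 10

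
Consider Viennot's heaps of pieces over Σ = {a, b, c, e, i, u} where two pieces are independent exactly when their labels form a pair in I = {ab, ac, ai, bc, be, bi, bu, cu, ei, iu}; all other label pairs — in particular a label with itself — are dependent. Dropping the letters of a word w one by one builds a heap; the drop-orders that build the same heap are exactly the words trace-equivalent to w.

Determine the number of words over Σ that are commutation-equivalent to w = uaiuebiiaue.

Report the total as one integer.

piece 0:u — minimal
piece 1:a rests on {0:u}
piece 2:i — minimal
piece 3:u rests on {1:a}
piece 4:e rests on {3:u}
piece 5:b — minimal
piece 6:i rests on {2:i}
piece 7:i rests on {6:i}
piece 8:a rests on {4:e}
piece 9:u rests on {8:a}
piece 10:e rests on {9:u}
minimal pieces: {0:u, 2:i, 5:b}
ways to finish when only these pieces remain (= sum over removing one remaining piece with nothing left below it):
  1 left: {5}→1  {7}→1  {10}→1
  2 left: {5,7}→2  {5,10}→2  {6,7}→1  {7,10}→2  {9,10}→1
  3 left: {2,6,7}→1  {5,6,7}→3  {5,7,10}→6  {5,9,10}→3  {6,7,10}→3  {7,9,10}→3  {8,9,10}→1
  4 left: {2,5,6,7}→4  {2,6,7,10}→4  {4,8,9,10}→1  {5,6,7,10}→12  {5,7,9,10}→12  {5,8,9,10}→4  {6,7,9,10}→6  {7,8,9,10}→4
  5 left: {2,5,6,7,10}→20  {2,6,7,9,10}→10  {3,4,8,9,10}→1  {4,5,8,9,10}→5  {4,7,8,9,10}→5  {5,6,7,9,10}→30  {5,7,8,9,10}→20  {6,7,8,9,10}→10
  6 left: {1,3,4,8,9,10}→1  {2,5,6,7,9,10}→60  {2,6,7,8,9,10}→20  {3,4,5,8,9,10}→6  {3,4,7,8,9,10}→6  {4,5,7,8,9,10}→30  {4,6,7,8,9,10}→15  {5,6,7,8,9,10}→60
  7 left: {0,1,3,4,8,9,10}→1  {1,3,4,5,8,9,10}→7  {1,3,4,7,8,9,10}→7  {2,4,6,7,8,9,10}→35  {2,5,6,7,8,9,10}→140  {3,4,5,7,8,9,10}→42  {3,4,6,7,8,9,10}→21  {4,5,6,7,8,9,10}→105
  8 left: {0,1,3,4,5,8,9,10}→8  {0,1,3,4,7,8,9,10}→8  {1,3,4,5,7,8,9,10}→56  {1,3,4,6,7,8,9,10}→28  {2,3,4,6,7,8,9,10}→56  {2,4,5,6,7,8,9,10}→280  {3,4,5,6,7,8,9,10}→168
  9 left: {0,1,3,4,5,7,8,9,10}→72  {0,1,3,4,6,7,8,9,10}→36  {1,2,3,4,6,7,8,9,10}→84  {1,3,4,5,6,7,8,9,10}→252  {2,3,4,5,6,7,8,9,10}→504
  placing 0:u first → 840 extensions
  placing 2:i first → 360 extensions
  placing 5:b first → 120 extensions
total linear extensions = 1320

1320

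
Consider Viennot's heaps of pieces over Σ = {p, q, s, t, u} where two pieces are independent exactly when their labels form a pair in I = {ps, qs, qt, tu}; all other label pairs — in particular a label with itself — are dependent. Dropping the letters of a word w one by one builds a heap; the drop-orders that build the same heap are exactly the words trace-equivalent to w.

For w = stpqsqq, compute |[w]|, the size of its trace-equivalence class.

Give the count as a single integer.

drop 0:s onto floor
drop 1:t onto {0:s}
drop 2:p onto {1:t}
drop 3:q onto {2:p}
drop 4:s onto {1:t}
drop 5:q onto {3:q}
drop 6:q onto {5:q}
ground layer = {0:s}
drop-orders for the pieces not yet dropped (sum over which currently-grounded one goes next):
  1 to go: {4} 1  {6} 1
  2 to go: {4,6} 2  {5,6} 1
  3 to go: {3,5,6} 1  {4,5,6} 3
  4 to go: {2,3,5,6} 1  {3,4,5,6} 4
  5 to go: {2,3,4,5,6} 5
  if 0:s drops first: 5 orders

5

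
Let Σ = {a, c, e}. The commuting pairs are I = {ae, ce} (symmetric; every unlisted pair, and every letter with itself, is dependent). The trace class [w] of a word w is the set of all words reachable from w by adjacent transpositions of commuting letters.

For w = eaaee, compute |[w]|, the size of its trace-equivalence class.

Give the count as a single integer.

#0=e has no predecessor
#1=a has no predecessor
#2=a depends on [1:a]
#3=e depends on [0:e]
#4=e depends on [3:e]
sources: [0:e, 1:a]
N(rest) = Σ N(rest − s) over sources s of rest; N(one piece) = 1:
  size 1 → [2]=1  [4]=1
  size 2 → [1,2]=1  [2,4]=2  [3,4]=1
  size 3 → [0,3,4]=1  [1,2,4]=3  [2,3,4]=3
  first=0(e) contributes 6
  first=1(a) contributes 4
|[w]| = 10

10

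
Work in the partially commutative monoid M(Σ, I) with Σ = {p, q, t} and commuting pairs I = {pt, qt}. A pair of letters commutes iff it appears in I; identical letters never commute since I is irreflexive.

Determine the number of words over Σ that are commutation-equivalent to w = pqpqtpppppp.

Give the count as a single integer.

#0=p has no predecessor
#1=q depends on [0:p]
#2=p depends on [1:q]
#3=q depends on [2:p]
#4=t has no predecessor
#5=p depends on [3:q]
#6=p depends on [5:p]
#7=p depends on [6:p]
#8=p depends on [7:p]
#9=p depends on [8:p]
#10=p depends on [9:p]
sources: [0:p, 4:t]
N(rest) = Σ N(rest − s) over sources s of rest; N(one piece) = 1:
  size 1 → [4]=1  [10]=1
  size 2 → [4,10]=2  [9,10]=1
  size 3 → [4,9,10]=3  [8,9,10]=1
  size 4 → [4,8,9,10]=4  [7,8,9,10]=1
  size 5 → [4,7,8,9,10]=5  [6,7,8,9,10]=1
  size 6 → [4,6,7,8,9,10]=6  [5,6,7,8,9,10]=1
  size 7 → [3,5,6,7,8,9,10]=1  [4,5,6,7,8,9,10]=7
  size 8 → [2,3,5,6,7,8,9,10]=1  [3,4,5,6,7,8,9,10]=8
  size 9 → [1,2,3,5,6,7,8,9,10]=1  [2,3,4,5,6,7,8,9,10]=9
  first=0(p) contributes 10
  first=4(t) contributes 1
|[w]| = 11

11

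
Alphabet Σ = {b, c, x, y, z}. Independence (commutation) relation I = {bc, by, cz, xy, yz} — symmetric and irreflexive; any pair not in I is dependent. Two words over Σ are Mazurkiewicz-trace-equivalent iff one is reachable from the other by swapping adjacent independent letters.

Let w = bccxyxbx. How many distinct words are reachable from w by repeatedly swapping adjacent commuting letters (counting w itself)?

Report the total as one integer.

drop 0:b onto floor
drop 1:c onto floor
drop 2:c onto {1:c}
drop 3:x onto {0:b, 2:c}
drop 4:y onto {2:c}
drop 5:x onto {3:x}
drop 6:b onto {5:x}
drop 7:x onto {6:b}
ground layer = {0:b, 1:c}
drop-orders for the pieces not yet dropped (sum over which currently-grounded one goes next):
  1 to go: {4} 1  {7} 1
  2 to go: {4,7} 2  {6,7} 1
  3 to go: {4,6,7} 3  {5,6,7} 1
  4 to go: {3,5,6,7} 1  {4,5,6,7} 4
  5 to go: {0,3,5,6,7} 1  {3,4,5,6,7} 5
  6 to go: {0,3,4,5,6,7} 6  {2,3,4,5,6,7} 5
  if 0:b drops first: 5 orders
  if 1:c drops first: 11 orders
heap linearizations: 16

16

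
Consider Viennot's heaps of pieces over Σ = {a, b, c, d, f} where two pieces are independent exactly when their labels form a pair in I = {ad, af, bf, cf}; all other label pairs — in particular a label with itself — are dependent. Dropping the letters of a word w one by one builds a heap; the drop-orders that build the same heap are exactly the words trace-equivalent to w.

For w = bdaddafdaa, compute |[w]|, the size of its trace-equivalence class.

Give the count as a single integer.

126

drop 0:b onto floor
drop 1:d onto {0:b}
drop 2:a onto {0:b}
drop 3:d onto {1:d}
drop 4:d onto {3:d}
drop 5:a onto {2:a}
drop 6:f onto {4:d}
drop 7:d onto {6:f}
drop 8:a onto {5:a}
drop 9:a onto {8:a}
ground layer = {0:b}
drop-orders for the pieces not yet dropped (sum over which currently-grounded one goes next):
  1 to go: {7} 1  {9} 1
  2 to go: {6,7} 1  {7,9} 2  {8,9} 1
  3 to go: {4,6,7} 1  {5,8,9} 1  {6,7,9} 3  {7,8,9} 3
  4 to go: {2,5,8,9} 1  {3,4,6,7} 1  {4,6,7,9} 4  {5,7,8,9} 4  {6,7,8,9} 6
  5 to go: {1,3,4,6,7} 1  {2,5,7,8,9} 5  {3,4,6,7,9} 5  {4,6,7,8,9} 10  {5,6,7,8,9} 10
  6 to go: {1,3,4,6,7,9} 6  {2,5,6,7,8,9} 15  {3,4,6,7,8,9} 15  {4,5,6,7,8,9} 20
  7 to go: {1,3,4,6,7,8,9} 21  {2,4,5,6,7,8,9} 35  {3,4,5,6,7,8,9} 35
  8 to go: {1,3,4,5,6,7,8,9} 56  {2,3,4,5,6,7,8,9} 70
  if 0:b drops first: 126 orders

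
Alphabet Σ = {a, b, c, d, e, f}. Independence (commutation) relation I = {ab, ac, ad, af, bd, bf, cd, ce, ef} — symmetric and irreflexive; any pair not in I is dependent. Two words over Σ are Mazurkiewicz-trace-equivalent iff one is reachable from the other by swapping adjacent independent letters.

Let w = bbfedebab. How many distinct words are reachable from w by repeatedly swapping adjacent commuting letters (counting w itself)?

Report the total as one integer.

12

0(b) covers ∅
1(b) covers 0:b
2(f) covers ∅
3(e) covers 1:b
4(d) covers 2:f, 3:e
5(e) covers 4:d
6(b) covers 5:e
7(a) covers 5:e
8(b) covers 6:b
floor of heap: 0:b, 2:f
completions by unplaced set U, small U first (add the entries for U minus each lowest piece of U):
  |U|=1: {7}:1  {8}:1
  |U|=2: {6,8}:1  {7,8}:2
  |U|=3: {6,7,8}:3
  |U|=4: {5,6,7,8}:3
  |U|=5: {4,5,6,7,8}:3
  |U|=6: {2,4,5,6,7,8}:3  {3,4,5,6,7,8}:3
  |U|=7: {1,3,4,5,6,7,8}:3  {2,3,4,5,6,7,8}:6
  start at 0(b): 9
  start at 2(f): 3
sum over floor = 12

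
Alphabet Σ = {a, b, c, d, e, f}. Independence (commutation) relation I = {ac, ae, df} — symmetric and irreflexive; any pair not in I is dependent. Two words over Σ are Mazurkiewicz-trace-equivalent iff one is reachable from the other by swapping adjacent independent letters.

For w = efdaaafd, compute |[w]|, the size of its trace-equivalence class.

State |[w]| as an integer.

4

piece 0:e — minimal
piece 1:f rests on {0:e}
piece 2:d rests on {0:e}
piece 3:a rests on {1:f, 2:d}
piece 4:a rests on {3:a}
piece 5:a rests on {4:a}
piece 6:f rests on {5:a}
piece 7:d rests on {5:a}
minimal pieces: {0:e}
ways to finish when only these pieces remain (= sum over removing one remaining piece with nothing left below it):
  1 left: {6}→1  {7}→1
  2 left: {6,7}→2
  3 left: {5,6,7}→2
  4 left: {4,5,6,7}→2
  5 left: {3,4,5,6,7}→2
  6 left: {1,3,4,5,6,7}→2  {2,3,4,5,6,7}→2
  placing 0:e first → 4 extensions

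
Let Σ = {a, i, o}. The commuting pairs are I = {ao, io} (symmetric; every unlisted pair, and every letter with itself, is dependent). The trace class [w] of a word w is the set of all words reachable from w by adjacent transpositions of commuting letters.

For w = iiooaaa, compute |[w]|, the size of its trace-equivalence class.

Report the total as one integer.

21

piece 0:i — minimal
piece 1:i rests on {0:i}
piece 2:o — minimal
piece 3:o rests on {2:o}
piece 4:a rests on {1:i}
piece 5:a rests on {4:a}
piece 6:a rests on {5:a}
minimal pieces: {0:i, 2:o}
ways to finish when only these pieces remain (= sum over removing one remaining piece with nothing left below it):
  1 left: {3}→1  {6}→1
  2 left: {2,3}→1  {3,6}→2  {5,6}→1
  3 left: {2,3,6}→3  {3,5,6}→3  {4,5,6}→1
  4 left: {1,4,5,6}→1  {2,3,5,6}→6  {3,4,5,6}→4
  5 left: {0,1,4,5,6}→1  {1,3,4,5,6}→5  {2,3,4,5,6}→10
  placing 0:i first → 15 extensions
  placing 2:o first → 6 extensions
total linear extensions = 21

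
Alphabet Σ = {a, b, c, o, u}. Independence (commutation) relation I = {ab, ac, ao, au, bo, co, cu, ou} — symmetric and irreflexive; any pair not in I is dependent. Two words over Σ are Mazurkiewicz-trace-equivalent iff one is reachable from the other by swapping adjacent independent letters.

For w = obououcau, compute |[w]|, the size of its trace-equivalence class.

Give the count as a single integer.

2016

piece 0:o — minimal
piece 1:b — minimal
piece 2:o rests on {0:o}
piece 3:u rests on {1:b}
piece 4:o rests on {2:o}
piece 5:u rests on {3:u}
piece 6:c rests on {1:b}
piece 7:a — minimal
piece 8:u rests on {5:u}
minimal pieces: {0:o, 1:b, 7:a}
ways to finish when only these pieces remain (= sum over removing one remaining piece with nothing left below it):
  1 left: {4}→1  {6}→1  {7}→1  {8}→1
  2 left: {2,4}→1  {4,6}→2  {4,7}→2  {4,8}→2  {5,8}→1  {6,7}→2  {6,8}→2  {7,8}→2
  3 left: {0,2,4}→1  {2,4,6}→3  {2,4,7}→3  {2,4,8}→3  {3,5,8}→1  {4,5,8}→3  {4,6,7}→6  {4,6,8}→6  {4,7,8}→6  {5,6,8}→3  {5,7,8}→3  {6,7,8}→6
  4 left: {0,2,4,6}→4  {0,2,4,7}→4  {0,2,4,8}→4  {2,4,5,8}→6  {2,4,6,7}→12  {2,4,6,8}→12  {2,4,7,8}→12  {3,4,5,8}→4  {3,5,6,8}→4  {3,5,7,8}→4  {4,5,6,8}→12  {4,5,7,8}→12  {4,6,7,8}→24  {5,6,7,8}→12
  5 left: {0,2,4,5,8}→10  {0,2,4,6,7}→20  {0,2,4,6,8}→20  {0,2,4,7,8}→20  {1,3,5,6,8}→4  {2,3,4,5,8}→10  {2,4,5,6,8}→30  {2,4,5,7,8}→30  {2,4,6,7,8}→60  {3,4,5,6,8}→20  {3,4,5,7,8}→20  {3,5,6,7,8}→20  {4,5,6,7,8}→60
  6 left: {0,2,3,4,5,8}→20  {0,2,4,5,6,8}→60  {0,2,4,5,7,8}→60  {0,2,4,6,7,8}→120  {1,3,4,5,6,8}→24  {1,3,5,6,7,8}→24  {2,3,4,5,6,8}→60  {2,3,4,5,7,8}→60  {2,4,5,6,7,8}→180  {3,4,5,6,7,8}→120
  7 left: {0,2,3,4,5,6,8}→140  {0,2,3,4,5,7,8}→140  {0,2,4,5,6,7,8}→420  {1,2,3,4,5,6,8}→84  {1,3,4,5,6,7,8}→168  {2,3,4,5,6,7,8}→420
  placing 0:o first → 672 extensions
  placing 1:b first → 1120 extensions
  placing 7:a first → 224 extensions
total linear extensions = 2016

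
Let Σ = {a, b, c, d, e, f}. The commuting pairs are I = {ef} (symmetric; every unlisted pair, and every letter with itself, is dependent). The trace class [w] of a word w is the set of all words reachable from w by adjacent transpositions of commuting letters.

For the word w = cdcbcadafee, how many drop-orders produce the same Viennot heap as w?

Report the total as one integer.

3

drop 0:c onto floor
drop 1:d onto {0:c}
drop 2:c onto {1:d}
drop 3:b onto {2:c}
drop 4:c onto {3:b}
drop 5:a onto {4:c}
drop 6:d onto {5:a}
drop 7:a onto {6:d}
drop 8:f onto {7:a}
drop 9:e onto {7:a}
drop 10:e onto {9:e}
ground layer = {0:c}
drop-orders for the pieces not yet dropped (sum over which currently-grounded one goes next):
  1 to go: {8} 1  {10} 1
  2 to go: {8,10} 2  {9,10} 1
  3 to go: {8,9,10} 3
  4 to go: {7,8,9,10} 3
  5 to go: {6,7,8,9,10} 3
  6 to go: {5,6,7,8,9,10} 3
  7 to go: {4,5,6,7,8,9,10} 3
  8 to go: {3,4,5,6,7,8,9,10} 3
  9 to go: {2,3,4,5,6,7,8,9,10} 3
  if 0:c drops first: 3 orders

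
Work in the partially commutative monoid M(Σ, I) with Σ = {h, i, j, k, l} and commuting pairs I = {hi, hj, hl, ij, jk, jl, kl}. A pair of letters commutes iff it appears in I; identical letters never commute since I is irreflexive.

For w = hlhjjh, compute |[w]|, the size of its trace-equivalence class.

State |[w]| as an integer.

0(h) covers ∅
1(l) covers ∅
2(h) covers 0:h
3(j) covers ∅
4(j) covers 3:j
5(h) covers 2:h
floor of heap: 0:h, 1:l, 3:j
completions by unplaced set U, small U first (add the entries for U minus each lowest piece of U):
  |U|=1: {1}:1  {4}:1  {5}:1
  |U|=2: {1,4}:2  {1,5}:2  {2,5}:1  {3,4}:1  {4,5}:2
  |U|=3: {0,2,5}:1  {1,2,5}:3  {1,3,4}:3  {1,4,5}:6  {2,4,5}:3  {3,4,5}:3
  |U|=4: {0,1,2,5}:4  {0,2,4,5}:4  {1,2,4,5}:12  {1,3,4,5}:12  {2,3,4,5}:6
  start at 0(h): 30
  start at 1(l): 10
  start at 3(j): 20
sum over floor = 60

60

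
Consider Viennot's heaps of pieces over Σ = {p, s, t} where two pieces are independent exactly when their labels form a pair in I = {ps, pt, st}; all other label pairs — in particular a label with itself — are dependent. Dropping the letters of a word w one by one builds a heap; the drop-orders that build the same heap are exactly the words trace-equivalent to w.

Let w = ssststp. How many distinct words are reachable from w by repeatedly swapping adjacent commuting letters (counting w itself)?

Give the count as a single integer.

105

drop 0:s onto floor
drop 1:s onto {0:s}
drop 2:s onto {1:s}
drop 3:t onto floor
drop 4:s onto {2:s}
drop 5:t onto {3:t}
drop 6:p onto floor
ground layer = {0:s, 3:t, 6:p}
drop-orders for the pieces not yet dropped (sum over which currently-grounded one goes next):
  1 to go: {4} 1  {5} 1  {6} 1
  2 to go: {2,4} 1  {3,5} 1  {4,5} 2  {4,6} 2  {5,6} 2
  3 to go: {1,2,4} 1  {2,4,5} 3  {2,4,6} 3  {3,4,5} 3  {3,5,6} 3  {4,5,6} 6
  4 to go: {0,1,2,4} 1  {1,2,4,5} 4  {1,2,4,6} 4  {2,3,4,5} 6  {2,4,5,6} 12  {3,4,5,6} 12
  5 to go: {0,1,2,4,5} 5  {0,1,2,4,6} 5  {1,2,3,4,5} 10  {1,2,4,5,6} 20  {2,3,4,5,6} 30
  if 0:s drops first: 60 orders
  if 3:t drops first: 30 orders
  if 6:p drops first: 15 orders
heap linearizations: 105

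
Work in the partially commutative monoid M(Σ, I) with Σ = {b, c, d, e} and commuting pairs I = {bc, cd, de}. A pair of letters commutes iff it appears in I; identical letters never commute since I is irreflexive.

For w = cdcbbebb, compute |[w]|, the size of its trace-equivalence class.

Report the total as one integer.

#0=c has no predecessor
#1=d has no predecessor
#2=c depends on [0:c]
#3=b depends on [1:d]
#4=b depends on [3:b]
#5=e depends on [2:c, 4:b]
#6=b depends on [5:e]
#7=b depends on [6:b]
sources: [0:c, 1:d]
N(rest) = Σ N(rest − s) over sources s of rest; N(one piece) = 1:
  size 1 → [7]=1
  size 2 → [6,7]=1
  size 3 → [5,6,7]=1
  size 4 → [2,5,6,7]=1  [4,5,6,7]=1
  size 5 → [0,2,5,6,7]=1  [2,4,5,6,7]=2  [3,4,5,6,7]=1
  size 6 → [0,2,4,5,6,7]=3  [1,3,4,5,6,7]=1  [2,3,4,5,6,7]=3
  first=0(c) contributes 4
  first=1(d) contributes 6
|[w]| = 10

10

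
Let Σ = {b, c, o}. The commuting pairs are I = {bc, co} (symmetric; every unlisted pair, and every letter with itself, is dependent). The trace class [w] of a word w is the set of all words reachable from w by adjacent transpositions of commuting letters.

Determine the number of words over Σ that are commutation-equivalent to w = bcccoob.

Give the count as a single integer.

35

drop 0:b onto floor
drop 1:c onto floor
drop 2:c onto {1:c}
drop 3:c onto {2:c}
drop 4:o onto {0:b}
drop 5:o onto {4:o}
drop 6:b onto {5:o}
ground layer = {0:b, 1:c}
drop-orders for the pieces not yet dropped (sum over which currently-grounded one goes next):
  1 to go: {3} 1  {6} 1
  2 to go: {2,3} 1  {3,6} 2  {5,6} 1
  3 to go: {1,2,3} 1  {2,3,6} 3  {3,5,6} 3  {4,5,6} 1
  4 to go: {0,4,5,6} 1  {1,2,3,6} 4  {2,3,5,6} 6  {3,4,5,6} 4
  5 to go: {0,3,4,5,6} 5  {1,2,3,5,6} 10  {2,3,4,5,6} 10
  if 0:b drops first: 20 orders
  if 1:c drops first: 15 orders
heap linearizations: 35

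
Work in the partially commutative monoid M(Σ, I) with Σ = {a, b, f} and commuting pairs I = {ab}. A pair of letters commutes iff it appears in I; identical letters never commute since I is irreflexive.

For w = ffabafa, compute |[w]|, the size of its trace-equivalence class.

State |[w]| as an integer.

drop 0:f onto floor
drop 1:f onto {0:f}
drop 2:a onto {1:f}
drop 3:b onto {1:f}
drop 4:a onto {2:a}
drop 5:f onto {3:b, 4:a}
drop 6:a onto {5:f}
ground layer = {0:f}
drop-orders for the pieces not yet dropped (sum over which currently-grounded one goes next):
  1 to go: {6} 1
  2 to go: {5,6} 1
  3 to go: {3,5,6} 1  {4,5,6} 1
  4 to go: {2,4,5,6} 1  {3,4,5,6} 2
  5 to go: {2,3,4,5,6} 3
  if 0:f drops first: 3 orders

3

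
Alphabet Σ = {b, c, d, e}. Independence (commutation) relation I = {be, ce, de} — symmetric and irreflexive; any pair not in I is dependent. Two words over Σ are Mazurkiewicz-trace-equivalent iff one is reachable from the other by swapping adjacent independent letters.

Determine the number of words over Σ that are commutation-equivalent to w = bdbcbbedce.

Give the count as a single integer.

45

#0=b has no predecessor
#1=d depends on [0:b]
#2=b depends on [1:d]
#3=c depends on [2:b]
#4=b depends on [3:c]
#5=b depends on [4:b]
#6=e has no predecessor
#7=d depends on [5:b]
#8=c depends on [7:d]
#9=e depends on [6:e]
sources: [0:b, 6:e]
N(rest) = Σ N(rest − s) over sources s of rest; N(one piece) = 1:
  size 1 → [8]=1  [9]=1
  size 2 → [6,9]=1  [7,8]=1  [8,9]=2
  size 3 → [5,7,8]=1  [6,8,9]=3  [7,8,9]=3
  size 4 → [4,5,7,8]=1  [5,7,8,9]=4  [6,7,8,9]=6
  size 5 → [3,4,5,7,8]=1  [4,5,7,8,9]=5  [5,6,7,8,9]=10
  size 6 → [2,3,4,5,7,8]=1  [3,4,5,7,8,9]=6  [4,5,6,7,8,9]=15
  size 7 → [1,2,3,4,5,7,8]=1  [2,3,4,5,7,8,9]=7  [3,4,5,6,7,8,9]=21
  size 8 → [0,1,2,3,4,5,7,8]=1  [1,2,3,4,5,7,8,9]=8  [2,3,4,5,6,7,8,9]=28
  first=0(b) contributes 36
  first=6(e) contributes 9
|[w]| = 45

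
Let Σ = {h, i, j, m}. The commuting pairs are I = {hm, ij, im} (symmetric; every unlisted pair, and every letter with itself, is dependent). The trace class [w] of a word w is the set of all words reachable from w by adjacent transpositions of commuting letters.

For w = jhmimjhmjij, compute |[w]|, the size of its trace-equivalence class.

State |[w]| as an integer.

piece 0:j — minimal
piece 1:h rests on {0:j}
piece 2:m rests on {0:j}
piece 3:i rests on {1:h}
piece 4:m rests on {2:m}
piece 5:j rests on {1:h, 4:m}
piece 6:h rests on {3:i, 5:j}
piece 7:m rests on {5:j}
piece 8:j rests on {6:h, 7:m}
piece 9:i rests on {6:h}
piece 10:j rests on {8:j}
minimal pieces: {0:j}
ways to finish when only these pieces remain (= sum over removing one remaining piece with nothing left below it):
  1 left: {9}→1  {10}→1
  2 left: {8,10}→1  {9,10}→2
  3 left: {7,8,10}→1  {8,9,10}→3
  4 left: {6,8,9,10}→3  {7,8,9,10}→4
  5 left: {3,6,8,9,10}→3  {6,7,8,9,10}→7
  6 left: {3,6,7,8,9,10}→10  {5,6,7,8,9,10}→7
  7 left: {3,5,6,7,8,9,10}→17  {4,5,6,7,8,9,10}→7
  8 left: {1,3,5,6,7,8,9,10}→17  {2,4,5,6,7,8,9,10}→7  {3,4,5,6,7,8,9,10}→24
  9 left: {1,3,4,5,6,7,8,9,10}→41  {2,3,4,5,6,7,8,9,10}→31
  placing 0:j first → 72 extensions

72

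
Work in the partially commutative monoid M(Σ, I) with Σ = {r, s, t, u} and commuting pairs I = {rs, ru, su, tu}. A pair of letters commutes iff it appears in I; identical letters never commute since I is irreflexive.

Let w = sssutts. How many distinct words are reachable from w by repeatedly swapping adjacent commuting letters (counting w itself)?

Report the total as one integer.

drop 0:s onto floor
drop 1:s onto {0:s}
drop 2:s onto {1:s}
drop 3:u onto floor
drop 4:t onto {2:s}
drop 5:t onto {4:t}
drop 6:s onto {5:t}
ground layer = {0:s, 3:u}
drop-orders for the pieces not yet dropped (sum over which currently-grounded one goes next):
  1 to go: {3} 1  {6} 1
  2 to go: {3,6} 2  {5,6} 1
  3 to go: {3,5,6} 3  {4,5,6} 1
  4 to go: {2,4,5,6} 1  {3,4,5,6} 4
  5 to go: {1,2,4,5,6} 1  {2,3,4,5,6} 5
  if 0:s drops first: 6 orders
  if 3:u drops first: 1 orders
heap linearizations: 7

7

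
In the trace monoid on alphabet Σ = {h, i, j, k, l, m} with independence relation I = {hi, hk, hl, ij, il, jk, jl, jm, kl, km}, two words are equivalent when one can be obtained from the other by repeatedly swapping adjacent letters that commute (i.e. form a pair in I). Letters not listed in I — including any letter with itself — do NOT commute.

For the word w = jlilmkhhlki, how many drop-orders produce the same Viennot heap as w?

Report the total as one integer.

3320

0(j) covers ∅
1(l) covers ∅
2(i) covers ∅
3(l) covers 1:l
4(m) covers 2:i, 3:l
5(k) covers 2:i
6(h) covers 0:j, 4:m
7(h) covers 6:h
8(l) covers 4:m
9(k) covers 5:k
10(i) covers 4:m, 9:k
floor of heap: 0:j, 1:l, 2:i
completions by unplaced set U, small U first (add the entries for U minus each lowest piece of U):
  |U|=1: {7}:1  {8}:1  {10}:1
  |U|=2: {6,7}:1  {7,8}:2  {7,10}:2  {8,10}:2  {9,10}:1
  |U|=3: {0,6,7}:1  {5,9,10}:1  {6,7,8}:3  {6,7,10}:3  {7,8,10}:6  {7,9,10}:3  {8,9,10}:3
  |U|=4: {0,6,7,8}:4  {0,6,7,10}:4  {5,7,9,10}:4  {5,8,9,10}:4  {6,7,8,10}:12  {6,7,9,10}:6  {7,8,9,10}:12
  |U|=5: {0,6,7,8,10}:20  {0,6,7,9,10}:10  {4,6,7,8,10}:12  {5,6,7,9,10}:10  {5,7,8,9,10}:20  {6,7,8,9,10}:30
  |U|=6: {0,4,6,7,8,10}:32  {0,5,6,7,9,10}:20  {0,6,7,8,9,10}:60  {3,4,6,7,8,10}:12  {4,6,7,8,9,10}:42  {5,6,7,8,9,10}:60
  |U|=7: {0,3,4,6,7,8,10}:44  {0,4,6,7,8,9,10}:134  {0,5,6,7,8,9,10}:140  {1,3,4,6,7,8,10}:12  {3,4,6,7,8,9,10}:54  {4,5,6,7,8,9,10}:102
  |U|=8: {0,1,3,4,6,7,8,10}:56  {0,3,4,6,7,8,9,10}:232  {0,4,5,6,7,8,9,10}:376  {1,3,4,6,7,8,9,10}:66  {2,4,5,6,7,8,9,10}:102  {3,4,5,6,7,8,9,10}:156
  |U|=9: {0,1,3,4,6,7,8,9,10}:354  {0,2,4,5,6,7,8,9,10}:478  {0,3,4,5,6,7,8,9,10}:764  {1,3,4,5,6,7,8,9,10}:222  {2,3,4,5,6,7,8,9,10}:258
  start at 0(j): 480
  start at 1(l): 1500
  start at 2(i): 1340
sum over floor = 3320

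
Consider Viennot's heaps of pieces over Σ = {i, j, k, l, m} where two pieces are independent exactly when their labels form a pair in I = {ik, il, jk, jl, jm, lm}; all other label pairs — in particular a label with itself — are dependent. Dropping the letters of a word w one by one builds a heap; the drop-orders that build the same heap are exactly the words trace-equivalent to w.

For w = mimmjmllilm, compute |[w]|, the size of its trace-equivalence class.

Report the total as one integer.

660

0(m) covers ∅
1(i) covers 0:m
2(m) covers 1:i
3(m) covers 2:m
4(j) covers 1:i
5(m) covers 3:m
6(l) covers ∅
7(l) covers 6:l
8(i) covers 4:j, 5:m
9(l) covers 7:l
10(m) covers 8:i
floor of heap: 0:m, 6:l
completions by unplaced set U, small U first (add the entries for U minus each lowest piece of U):
  |U|=1: {9}:1  {10}:1
  |U|=2: {7,9}:1  {8,10}:1  {9,10}:2
  |U|=3: {4,8,10}:1  {5,8,10}:1  {6,7,9}:1  {7,9,10}:3  {8,9,10}:3
  |U|=4: {3,5,8,10}:1  {4,5,8,10}:2  {4,8,9,10}:4  {5,8,9,10}:4  {6,7,9,10}:4  {7,8,9,10}:6
  |U|=5: {2,3,5,8,10}:1  {3,4,5,8,10}:3  {3,5,8,9,10}:5  {4,5,8,9,10}:10  {4,7,8,9,10}:10  {5,7,8,9,10}:10  {6,7,8,9,10}:10
  |U|=6: {2,3,4,5,8,10}:4  {2,3,5,8,9,10}:6  {3,4,5,8,9,10}:18  {3,5,7,8,9,10}:15  {4,5,7,8,9,10}:30  {4,6,7,8,9,10}:20  {5,6,7,8,9,10}:20
  |U|=7: {1,2,3,4,5,8,10}:4  {2,3,4,5,8,9,10}:28  {2,3,5,7,8,9,10}:21  {3,4,5,7,8,9,10}:63  {3,5,6,7,8,9,10}:35  {4,5,6,7,8,9,10}:70
  |U|=8: {0,1,2,3,4,5,8,10}:4  {1,2,3,4,5,8,9,10}:32  {2,3,4,5,7,8,9,10}:112  {2,3,5,6,7,8,9,10}:56  {3,4,5,6,7,8,9,10}:168
  |U|=9: {0,1,2,3,4,5,8,9,10}:36  {1,2,3,4,5,7,8,9,10}:144  {2,3,4,5,6,7,8,9,10}:336
  start at 0(m): 480
  start at 6(l): 180
sum over floor = 660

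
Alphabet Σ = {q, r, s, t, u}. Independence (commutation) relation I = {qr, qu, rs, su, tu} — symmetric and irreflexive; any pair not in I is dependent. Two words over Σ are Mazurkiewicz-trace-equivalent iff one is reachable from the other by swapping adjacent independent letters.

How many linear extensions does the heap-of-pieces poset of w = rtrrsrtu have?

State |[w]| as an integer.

9

#0=r has no predecessor
#1=t depends on [0:r]
#2=r depends on [1:t]
#3=r depends on [2:r]
#4=s depends on [1:t]
#5=r depends on [3:r]
#6=t depends on [4:s, 5:r]
#7=u depends on [5:r]
sources: [0:r]
N(rest) = Σ N(rest − s) over sources s of rest; N(one piece) = 1:
  size 1 → [6]=1  [7]=1
  size 2 → [4,6]=1  [6,7]=2
  size 3 → [4,6,7]=3  [5,6,7]=2
  size 4 → [3,5,6,7]=2  [4,5,6,7]=5
  size 5 → [2,3,5,6,7]=2  [3,4,5,6,7]=7
  size 6 → [2,3,4,5,6,7]=9
  first=0(r) contributes 9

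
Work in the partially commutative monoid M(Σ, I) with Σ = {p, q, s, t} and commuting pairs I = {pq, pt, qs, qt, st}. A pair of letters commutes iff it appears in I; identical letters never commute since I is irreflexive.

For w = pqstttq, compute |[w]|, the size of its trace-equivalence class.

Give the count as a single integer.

210

0(p) covers ∅
1(q) covers ∅
2(s) covers 0:p
3(t) covers ∅
4(t) covers 3:t
5(t) covers 4:t
6(q) covers 1:q
floor of heap: 0:p, 1:q, 3:t
completions by unplaced set U, small U first (add the entries for U minus each lowest piece of U):
  |U|=1: {2}:1  {5}:1  {6}:1
  |U|=2: {0,2}:1  {1,6}:1  {2,5}:2  {2,6}:2  {4,5}:1  {5,6}:2
  |U|=3: {0,2,5}:3  {0,2,6}:3  {1,2,6}:3  {1,5,6}:3  {2,4,5}:3  {2,5,6}:6  {3,4,5}:1  {4,5,6}:3
  |U|=4: {0,1,2,6}:6  {0,2,4,5}:6  {0,2,5,6}:12  {1,2,5,6}:12  {1,4,5,6}:6  {2,3,4,5}:4  {2,4,5,6}:12  {3,4,5,6}:4
  |U|=5: {0,1,2,5,6}:30  {0,2,3,4,5}:10  {0,2,4,5,6}:30  {1,2,4,5,6}:30  {1,3,4,5,6}:10  {2,3,4,5,6}:20
  start at 0(p): 60
  start at 1(q): 60
  start at 3(t): 90
sum over floor = 210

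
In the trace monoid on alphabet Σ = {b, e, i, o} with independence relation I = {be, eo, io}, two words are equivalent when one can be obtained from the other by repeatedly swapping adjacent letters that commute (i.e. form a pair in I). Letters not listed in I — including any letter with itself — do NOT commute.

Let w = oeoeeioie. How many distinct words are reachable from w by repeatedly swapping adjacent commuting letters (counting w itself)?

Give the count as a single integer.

84

piece 0:o — minimal
piece 1:e — minimal
piece 2:o rests on {0:o}
piece 3:e rests on {1:e}
piece 4:e rests on {3:e}
piece 5:i rests on {4:e}
piece 6:o rests on {2:o}
piece 7:i rests on {5:i}
piece 8:e rests on {7:i}
minimal pieces: {0:o, 1:e}
ways to finish when only these pieces remain (= sum over removing one remaining piece with nothing left below it):
  1 left: {6}→1  {8}→1
  2 left: {2,6}→1  {6,8}→2  {7,8}→1
  3 left: {0,2,6}→1  {2,6,8}→3  {5,7,8}→1  {6,7,8}→3
  4 left: {0,2,6,8}→4  {2,6,7,8}→6  {4,5,7,8}→1  {5,6,7,8}→4
  5 left: {0,2,6,7,8}→10  {2,5,6,7,8}→10  {3,4,5,7,8}→1  {4,5,6,7,8}→5
  6 left: {0,2,5,6,7,8}→20  {1,3,4,5,7,8}→1  {2,4,5,6,7,8}→15  {3,4,5,6,7,8}→6
  7 left: {0,2,4,5,6,7,8}→35  {1,3,4,5,6,7,8}→7  {2,3,4,5,6,7,8}→21
  placing 0:o first → 28 extensions
  placing 1:e first → 56 extensions
total linear extensions = 84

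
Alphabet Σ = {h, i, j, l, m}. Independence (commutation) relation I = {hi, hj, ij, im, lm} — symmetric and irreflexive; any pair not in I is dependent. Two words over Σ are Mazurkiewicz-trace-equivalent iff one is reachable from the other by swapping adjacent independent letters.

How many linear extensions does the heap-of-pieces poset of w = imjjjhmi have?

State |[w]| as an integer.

#0=i has no predecessor
#1=m has no predecessor
#2=j depends on [1:m]
#3=j depends on [2:j]
#4=j depends on [3:j]
#5=h depends on [1:m]
#6=m depends on [4:j, 5:h]
#7=i depends on [0:i]
sources: [0:i, 1:m]
N(rest) = Σ N(rest − s) over sources s of rest; N(one piece) = 1:
  size 1 → [6]=1  [7]=1
  size 2 → [0,7]=1  [4,6]=1  [5,6]=1  [6,7]=2
  size 3 → [0,6,7]=3  [3,4,6]=1  [4,5,6]=2  [4,6,7]=3  [5,6,7]=3
  size 4 → [0,4,6,7]=6  [0,5,6,7]=6  [2,3,4,6]=1  [3,4,5,6]=3  [3,4,6,7]=4  [4,5,6,7]=8
  size 5 → [0,3,4,6,7]=10  [0,4,5,6,7]=20  [2,3,4,5,6]=4  [2,3,4,6,7]=5  [3,4,5,6,7]=15
  size 6 → [0,2,3,4,6,7]=15  [0,3,4,5,6,7]=45  [1,2,3,4,5,6]=4  [2,3,4,5,6,7]=24
  first=0(i) contributes 28
  first=1(m) contributes 84
|[w]| = 112

112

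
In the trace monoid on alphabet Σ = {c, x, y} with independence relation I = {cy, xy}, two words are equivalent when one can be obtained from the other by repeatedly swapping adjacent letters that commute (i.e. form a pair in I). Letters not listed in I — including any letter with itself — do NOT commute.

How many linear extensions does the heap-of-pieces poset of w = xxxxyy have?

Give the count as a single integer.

0(x) covers ∅
1(x) covers 0:x
2(x) covers 1:x
3(x) covers 2:x
4(y) covers ∅
5(y) covers 4:y
floor of heap: 0:x, 4:y
completions by unplaced set U, small U first (add the entries for U minus each lowest piece of U):
  |U|=1: {3}:1  {5}:1
  |U|=2: {2,3}:1  {3,5}:2  {4,5}:1
  |U|=3: {1,2,3}:1  {2,3,5}:3  {3,4,5}:3
  |U|=4: {0,1,2,3}:1  {1,2,3,5}:4  {2,3,4,5}:6
  start at 0(x): 10
  start at 4(y): 5
sum over floor = 15

15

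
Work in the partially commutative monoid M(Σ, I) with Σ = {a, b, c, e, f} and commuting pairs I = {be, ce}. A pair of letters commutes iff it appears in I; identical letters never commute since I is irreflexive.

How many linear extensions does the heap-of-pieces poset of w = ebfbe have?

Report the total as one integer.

4

drop 0:e onto floor
drop 1:b onto floor
drop 2:f onto {0:e, 1:b}
drop 3:b onto {2:f}
drop 4:e onto {2:f}
ground layer = {0:e, 1:b}
drop-orders for the pieces not yet dropped (sum over which currently-grounded one goes next):
  1 to go: {3} 1  {4} 1
  2 to go: {3,4} 2
  3 to go: {2,3,4} 2
  if 0:e drops first: 2 orders
  if 1:b drops first: 2 orders
heap linearizations: 4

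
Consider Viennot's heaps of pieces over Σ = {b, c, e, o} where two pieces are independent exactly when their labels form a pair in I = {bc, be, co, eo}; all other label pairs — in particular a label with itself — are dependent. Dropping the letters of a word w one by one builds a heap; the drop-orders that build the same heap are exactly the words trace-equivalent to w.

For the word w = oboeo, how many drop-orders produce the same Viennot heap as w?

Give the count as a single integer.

5

#0=o has no predecessor
#1=b depends on [0:o]
#2=o depends on [1:b]
#3=e has no predecessor
#4=o depends on [2:o]
sources: [0:o, 3:e]
N(rest) = Σ N(rest − s) over sources s of rest; N(one piece) = 1:
  size 1 → [3]=1  [4]=1
  size 2 → [2,4]=1  [3,4]=2
  size 3 → [1,2,4]=1  [2,3,4]=3
  first=0(o) contributes 4
  first=3(e) contributes 1
|[w]| = 5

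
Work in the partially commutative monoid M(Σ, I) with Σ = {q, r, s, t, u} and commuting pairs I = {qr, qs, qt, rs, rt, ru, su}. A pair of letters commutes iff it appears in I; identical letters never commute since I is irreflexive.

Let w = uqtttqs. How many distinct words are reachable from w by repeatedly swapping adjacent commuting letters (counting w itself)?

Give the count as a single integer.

15

drop 0:u onto floor
drop 1:q onto {0:u}
drop 2:t onto {0:u}
drop 3:t onto {2:t}
drop 4:t onto {3:t}
drop 5:q onto {1:q}
drop 6:s onto {4:t}
ground layer = {0:u}
drop-orders for the pieces not yet dropped (sum over which currently-grounded one goes next):
  1 to go: {5} 1  {6} 1
  2 to go: {1,5} 1  {4,6} 1  {5,6} 2
  3 to go: {1,5,6} 3  {3,4,6} 1  {4,5,6} 3
  4 to go: {1,4,5,6} 6  {2,3,4,6} 1  {3,4,5,6} 4
  5 to go: {1,3,4,5,6} 10  {2,3,4,5,6} 5
  if 0:u drops first: 15 orders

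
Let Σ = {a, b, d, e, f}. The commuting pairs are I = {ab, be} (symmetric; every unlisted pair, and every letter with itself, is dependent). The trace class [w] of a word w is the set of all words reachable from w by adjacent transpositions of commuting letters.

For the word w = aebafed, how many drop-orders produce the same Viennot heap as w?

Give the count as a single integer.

4

drop 0:a onto floor
drop 1:e onto {0:a}
drop 2:b onto floor
drop 3:a onto {1:e}
drop 4:f onto {2:b, 3:a}
drop 5:e onto {4:f}
drop 6:d onto {5:e}
ground layer = {0:a, 2:b}
drop-orders for the pieces not yet dropped (sum over which currently-grounded one goes next):
  1 to go: {6} 1
  2 to go: {5,6} 1
  3 to go: {4,5,6} 1
  4 to go: {2,4,5,6} 1  {3,4,5,6} 1
  5 to go: {1,3,4,5,6} 1  {2,3,4,5,6} 2
  if 0:a drops first: 3 orders
  if 2:b drops first: 1 orders
heap linearizations: 4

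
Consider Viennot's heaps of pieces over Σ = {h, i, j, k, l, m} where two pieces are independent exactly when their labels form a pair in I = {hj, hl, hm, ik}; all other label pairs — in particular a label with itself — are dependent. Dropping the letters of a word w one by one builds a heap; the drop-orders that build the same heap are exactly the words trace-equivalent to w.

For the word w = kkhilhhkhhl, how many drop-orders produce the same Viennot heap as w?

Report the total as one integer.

drop 0:k onto floor
drop 1:k onto {0:k}
drop 2:h onto {1:k}
drop 3:i onto {2:h}
drop 4:l onto {3:i}
drop 5:h onto {3:i}
drop 6:h onto {5:h}
drop 7:k onto {4:l, 6:h}
drop 8:h onto {7:k}
drop 9:h onto {8:h}
drop 10:l onto {7:k}
ground layer = {0:k}
drop-orders for the pieces not yet dropped (sum over which currently-grounded one goes next):
  1 to go: {9} 1  {10} 1
  2 to go: {8,9} 1  {9,10} 2
  3 to go: {8,9,10} 3
  4 to go: {7,8,9,10} 3
  5 to go: {4,7,8,9,10} 3  {6,7,8,9,10} 3
  6 to go: {4,6,7,8,9,10} 6  {5,6,7,8,9,10} 3
  7 to go: {4,5,6,7,8,9,10} 9
  8 to go: {3,4,5,6,7,8,9,10} 9
  9 to go: {2,3,4,5,6,7,8,9,10} 9
  if 0:k drops first: 9 orders

9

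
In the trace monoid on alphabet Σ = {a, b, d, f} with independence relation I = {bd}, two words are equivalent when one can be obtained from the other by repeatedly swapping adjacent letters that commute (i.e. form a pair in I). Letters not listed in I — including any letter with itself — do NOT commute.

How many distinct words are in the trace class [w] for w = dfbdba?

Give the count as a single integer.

3

piece 0:d — minimal
piece 1:f rests on {0:d}
piece 2:b rests on {1:f}
piece 3:d rests on {1:f}
piece 4:b rests on {2:b}
piece 5:a rests on {3:d, 4:b}
minimal pieces: {0:d}
ways to finish when only these pieces remain (= sum over removing one remaining piece with nothing left below it):
  1 left: {5}→1
  2 left: {3,5}→1  {4,5}→1
  3 left: {2,4,5}→1  {3,4,5}→2
  4 left: {2,3,4,5}→3
  placing 0:d first → 3 extensions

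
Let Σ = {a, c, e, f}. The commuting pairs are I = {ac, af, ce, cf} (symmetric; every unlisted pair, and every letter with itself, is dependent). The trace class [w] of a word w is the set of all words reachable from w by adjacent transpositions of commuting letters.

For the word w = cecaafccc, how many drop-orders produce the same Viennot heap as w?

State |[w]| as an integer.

piece 0:c — minimal
piece 1:e — minimal
piece 2:c rests on {0:c}
piece 3:a rests on {1:e}
piece 4:a rests on {3:a}
piece 5:f rests on {1:e}
piece 6:c rests on {2:c}
piece 7:c rests on {6:c}
piece 8:c rests on {7:c}
minimal pieces: {0:c, 1:e}
ways to finish when only these pieces remain (= sum over removing one remaining piece with nothing left below it):
  1 left: {4}→1  {5}→1  {8}→1
  2 left: {3,4}→1  {4,5}→2  {4,8}→2  {5,8}→2  {7,8}→1
  3 left: {3,4,5}→3  {3,4,8}→3  {4,5,8}→6  {4,7,8}→3  {5,7,8}→3  {6,7,8}→1
  4 left: {1,3,4,5}→3  {2,6,7,8}→1  {3,4,5,8}→12  {3,4,7,8}→6  {4,5,7,8}→12  {4,6,7,8}→4  {5,6,7,8}→4
  5 left: {0,2,6,7,8}→1  {1,3,4,5,8}→15  {2,4,6,7,8}→5  {2,5,6,7,8}→5  {3,4,5,7,8}→30  {3,4,6,7,8}→10  {4,5,6,7,8}→20
  6 left: {0,2,4,6,7,8}→6  {0,2,5,6,7,8}→6  {1,3,4,5,7,8}→45  {2,3,4,6,7,8}→15  {2,4,5,6,7,8}→30  {3,4,5,6,7,8}→60
  7 left: {0,2,3,4,6,7,8}→21  {0,2,4,5,6,7,8}→42  {1,3,4,5,6,7,8}→105  {2,3,4,5,6,7,8}→105
  placing 0:c first → 210 extensions
  placing 1:e first → 168 extensions
total linear extensions = 378

378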